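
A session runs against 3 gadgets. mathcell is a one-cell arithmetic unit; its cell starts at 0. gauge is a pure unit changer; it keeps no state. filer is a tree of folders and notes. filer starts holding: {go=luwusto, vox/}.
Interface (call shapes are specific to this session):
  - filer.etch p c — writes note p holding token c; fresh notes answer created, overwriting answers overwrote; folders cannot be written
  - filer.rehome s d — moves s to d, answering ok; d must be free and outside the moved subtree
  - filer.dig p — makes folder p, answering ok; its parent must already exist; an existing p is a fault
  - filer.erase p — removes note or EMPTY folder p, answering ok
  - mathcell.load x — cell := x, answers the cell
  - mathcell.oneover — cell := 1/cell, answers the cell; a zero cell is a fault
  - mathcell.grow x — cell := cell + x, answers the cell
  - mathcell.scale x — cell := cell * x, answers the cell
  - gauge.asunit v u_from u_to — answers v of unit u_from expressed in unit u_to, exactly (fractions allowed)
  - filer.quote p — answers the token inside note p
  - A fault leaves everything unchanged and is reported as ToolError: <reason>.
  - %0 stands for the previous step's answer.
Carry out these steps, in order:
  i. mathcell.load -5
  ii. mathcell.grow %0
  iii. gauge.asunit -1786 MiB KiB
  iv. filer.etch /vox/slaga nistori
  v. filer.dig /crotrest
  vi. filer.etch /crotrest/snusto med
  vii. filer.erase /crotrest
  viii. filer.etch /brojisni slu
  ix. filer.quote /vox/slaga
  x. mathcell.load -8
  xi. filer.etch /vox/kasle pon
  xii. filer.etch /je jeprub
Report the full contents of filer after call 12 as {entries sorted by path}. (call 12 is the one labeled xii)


Answer: {brojisni=slu, crotrest/, crotrest/snusto=med, go=luwusto, je=jeprub, vox/, vox/kasle=pon, vox/slaga=nistori}

Derivation:
// 1. mathcell.load(x: -5) -> -5
// 2. mathcell.grow(x: %0) -> -10
// 3. gauge.asunit(v: -1786, u_from: MiB, u_to: KiB) -> -1828864
// 4. filer.etch(p: /vox/slaga, c: nistori) -> created
// 5. filer.dig(p: /crotrest) -> ok
// 6. filer.etch(p: /crotrest/snusto, c: med) -> created
// 7. filer.erase(p: /crotrest) -> ToolError: not empty
// 8. filer.etch(p: /brojisni, c: slu) -> created
// 9. filer.quote(p: /vox/slaga) -> nistori
// 10. mathcell.load(x: -8) -> -8
// 11. filer.etch(p: /vox/kasle, c: pon) -> created
// 12. filer.etch(p: /je, c: jeprub) -> created


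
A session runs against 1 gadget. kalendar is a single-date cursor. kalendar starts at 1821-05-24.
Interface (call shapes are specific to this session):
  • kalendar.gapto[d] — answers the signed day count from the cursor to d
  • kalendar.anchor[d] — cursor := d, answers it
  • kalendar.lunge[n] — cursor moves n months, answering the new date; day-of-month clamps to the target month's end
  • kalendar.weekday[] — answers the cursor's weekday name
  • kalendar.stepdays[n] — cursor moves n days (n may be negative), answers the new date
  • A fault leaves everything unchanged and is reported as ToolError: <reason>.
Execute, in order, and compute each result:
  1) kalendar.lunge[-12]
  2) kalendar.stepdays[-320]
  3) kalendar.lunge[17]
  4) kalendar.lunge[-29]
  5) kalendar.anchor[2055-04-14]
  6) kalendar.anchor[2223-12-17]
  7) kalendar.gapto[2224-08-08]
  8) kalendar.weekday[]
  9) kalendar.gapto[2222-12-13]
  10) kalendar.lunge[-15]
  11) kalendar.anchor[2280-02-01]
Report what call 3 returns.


Answer: 1820-12-09

Derivation:
·→ kalendar.lunge(n: -12)
·← 1820-05-24
·→ kalendar.stepdays(n: -320)
·← 1819-07-09
·→ kalendar.lunge(n: 17)
·← 1820-12-09
·→ kalendar.lunge(n: -29)
·← 1818-07-09
·→ kalendar.anchor(d: 2055-04-14)
·← 2055-04-14
·→ kalendar.anchor(d: 2223-12-17)
·← 2223-12-17
·→ kalendar.gapto(d: 2224-08-08)
·← 235
·→ kalendar.weekday()
·← Wednesday
·→ kalendar.gapto(d: 2222-12-13)
·← -369
·→ kalendar.lunge(n: -15)
·← 2222-09-17
·→ kalendar.anchor(d: 2280-02-01)
·← 2280-02-01


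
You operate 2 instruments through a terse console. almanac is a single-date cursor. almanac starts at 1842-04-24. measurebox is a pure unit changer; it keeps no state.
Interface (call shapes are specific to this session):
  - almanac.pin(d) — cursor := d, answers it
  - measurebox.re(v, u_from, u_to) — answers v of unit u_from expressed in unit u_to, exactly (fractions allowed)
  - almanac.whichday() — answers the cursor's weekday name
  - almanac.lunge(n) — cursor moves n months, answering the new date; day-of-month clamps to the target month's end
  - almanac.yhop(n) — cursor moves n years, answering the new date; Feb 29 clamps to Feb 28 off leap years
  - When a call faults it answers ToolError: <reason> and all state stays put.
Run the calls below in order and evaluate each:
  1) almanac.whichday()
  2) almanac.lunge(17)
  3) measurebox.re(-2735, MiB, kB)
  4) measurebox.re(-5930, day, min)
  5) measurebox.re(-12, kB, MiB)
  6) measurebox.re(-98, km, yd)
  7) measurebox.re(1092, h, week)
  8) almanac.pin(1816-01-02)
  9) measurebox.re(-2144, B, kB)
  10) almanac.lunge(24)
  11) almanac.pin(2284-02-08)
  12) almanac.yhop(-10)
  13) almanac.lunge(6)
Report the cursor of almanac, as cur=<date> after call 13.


I call whichday(): Sunday.
I try lunge passing n='17': 1843-09-24.
I invoke re passing v='-2735', u_from='MiB', u_to='kB', → -71696384/25.
Then re passing v='-5930', u_from='day', u_to='min', which returns -8539200.
Invoking re passing v='-12', u_from='kB', u_to='MiB', which returns -375/32768.
Then re passing v='-98', u_from='km', u_to='yd': -122500000/1143.
I use re passing v='1092', u_from='h', u_to='week', → 13/2.
Now I run pin passing d='1816-01-02', → 1816-01-02.
I use re passing v='-2144', u_from='B', u_to='kB', which returns -268/125.
Invoking lunge passing n='24', giving 1818-01-02.
Invoking pin passing d='2284-02-08', giving 2284-02-08.
I call yhop passing n='-10', and get 2274-02-08.
Invoking lunge passing n='6': 2274-08-08.

Answer: cur=2274-08-08


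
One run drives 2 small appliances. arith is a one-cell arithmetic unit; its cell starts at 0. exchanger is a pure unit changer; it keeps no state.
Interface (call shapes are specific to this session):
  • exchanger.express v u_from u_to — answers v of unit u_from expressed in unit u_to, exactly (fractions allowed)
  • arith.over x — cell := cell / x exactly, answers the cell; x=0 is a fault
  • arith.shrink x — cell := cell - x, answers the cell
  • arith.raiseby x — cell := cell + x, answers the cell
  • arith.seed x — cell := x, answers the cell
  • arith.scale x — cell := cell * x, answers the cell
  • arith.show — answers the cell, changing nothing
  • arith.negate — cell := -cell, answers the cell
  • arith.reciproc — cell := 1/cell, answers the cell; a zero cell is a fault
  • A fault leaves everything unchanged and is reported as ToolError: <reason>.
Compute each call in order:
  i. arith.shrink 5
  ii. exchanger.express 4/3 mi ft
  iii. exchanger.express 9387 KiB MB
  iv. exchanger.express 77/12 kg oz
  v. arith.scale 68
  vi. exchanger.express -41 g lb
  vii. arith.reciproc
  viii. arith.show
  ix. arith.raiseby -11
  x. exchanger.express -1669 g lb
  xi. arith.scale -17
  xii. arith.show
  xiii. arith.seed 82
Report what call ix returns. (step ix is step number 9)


-> arith.shrink(x=5)
<- -5
-> exchanger.express(v=4/3, u_from=mi, u_to=ft)
<- 7040
-> exchanger.express(v=9387, u_from=KiB, u_to=MB)
<- 150192/15625
-> exchanger.express(v=77/12, u_from=kg, u_to=oz)
<- 400000000/1767243
-> arith.scale(x=68)
<- -340
-> exchanger.express(v=-41, u_from=g, u_to=lb)
<- -4100000/45359237
-> arith.reciproc()
<- -1/340
-> arith.show()
<- -1/340
-> arith.raiseby(x=-11)
<- -3741/340
-> exchanger.express(v=-1669, u_from=g, u_to=lb)
<- -166900000/45359237
-> arith.scale(x=-17)
<- 3741/20
-> arith.show()
<- 3741/20
-> arith.seed(x=82)
<- 82

Answer: -3741/340


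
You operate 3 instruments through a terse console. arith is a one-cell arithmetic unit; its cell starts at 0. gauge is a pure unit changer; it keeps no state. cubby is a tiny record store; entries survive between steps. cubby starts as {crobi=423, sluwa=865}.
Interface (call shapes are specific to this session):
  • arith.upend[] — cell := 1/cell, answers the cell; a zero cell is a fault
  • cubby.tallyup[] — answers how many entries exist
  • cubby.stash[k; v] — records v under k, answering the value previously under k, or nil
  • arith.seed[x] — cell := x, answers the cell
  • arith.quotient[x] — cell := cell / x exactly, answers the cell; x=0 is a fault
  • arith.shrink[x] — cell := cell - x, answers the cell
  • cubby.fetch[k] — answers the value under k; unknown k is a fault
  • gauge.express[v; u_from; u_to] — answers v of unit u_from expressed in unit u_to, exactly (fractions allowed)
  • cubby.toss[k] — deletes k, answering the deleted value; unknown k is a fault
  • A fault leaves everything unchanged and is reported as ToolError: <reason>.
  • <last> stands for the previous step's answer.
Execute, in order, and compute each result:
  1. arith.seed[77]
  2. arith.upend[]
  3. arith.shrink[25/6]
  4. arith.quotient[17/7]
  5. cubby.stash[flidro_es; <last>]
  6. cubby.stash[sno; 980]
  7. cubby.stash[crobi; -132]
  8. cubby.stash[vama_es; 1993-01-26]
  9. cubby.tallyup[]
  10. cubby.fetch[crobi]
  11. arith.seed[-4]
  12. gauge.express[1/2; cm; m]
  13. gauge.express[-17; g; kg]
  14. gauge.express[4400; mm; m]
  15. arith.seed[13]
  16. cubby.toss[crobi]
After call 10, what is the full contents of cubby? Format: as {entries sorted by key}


Answer: {crobi=-132, flidro_es=-1919/1122, sluwa=865, sno=980, vama_es=1993-01-26}

Derivation:
I invoke arith.seed using x=77, giving 77.
Invoking arith.upend: 1/77.
I invoke arith.shrink using x=25/6: -1919/462.
Then arith.quotient using x=17/7: -1919/1122.
I invoke cubby.stash using k=flidro_es, v=<last>, — result: nil.
Next I call cubby.stash using k=sno, v=980, yielding nil.
I use cubby.stash using k=crobi, v=-132, and get 423.
Next I call cubby.stash using k=vama_es, v=1993-01-26, and see nil.
I use cubby.tallyup, giving 5.
Next I call cubby.fetch using k=crobi, which returns -132.
I run arith.seed using x=-4, and observe -4.
I try gauge.express using v=1/2, u_from=cm, u_to=m, and get 1/200.
Invoking gauge.express using v=-17, u_from=g, u_to=kg, which returns -17/1000.
Now I run gauge.express using v=4400, u_from=mm, u_to=m, giving 22/5.
I use arith.seed using x=13, → 13.
I call cubby.toss using k=crobi, which returns -132.


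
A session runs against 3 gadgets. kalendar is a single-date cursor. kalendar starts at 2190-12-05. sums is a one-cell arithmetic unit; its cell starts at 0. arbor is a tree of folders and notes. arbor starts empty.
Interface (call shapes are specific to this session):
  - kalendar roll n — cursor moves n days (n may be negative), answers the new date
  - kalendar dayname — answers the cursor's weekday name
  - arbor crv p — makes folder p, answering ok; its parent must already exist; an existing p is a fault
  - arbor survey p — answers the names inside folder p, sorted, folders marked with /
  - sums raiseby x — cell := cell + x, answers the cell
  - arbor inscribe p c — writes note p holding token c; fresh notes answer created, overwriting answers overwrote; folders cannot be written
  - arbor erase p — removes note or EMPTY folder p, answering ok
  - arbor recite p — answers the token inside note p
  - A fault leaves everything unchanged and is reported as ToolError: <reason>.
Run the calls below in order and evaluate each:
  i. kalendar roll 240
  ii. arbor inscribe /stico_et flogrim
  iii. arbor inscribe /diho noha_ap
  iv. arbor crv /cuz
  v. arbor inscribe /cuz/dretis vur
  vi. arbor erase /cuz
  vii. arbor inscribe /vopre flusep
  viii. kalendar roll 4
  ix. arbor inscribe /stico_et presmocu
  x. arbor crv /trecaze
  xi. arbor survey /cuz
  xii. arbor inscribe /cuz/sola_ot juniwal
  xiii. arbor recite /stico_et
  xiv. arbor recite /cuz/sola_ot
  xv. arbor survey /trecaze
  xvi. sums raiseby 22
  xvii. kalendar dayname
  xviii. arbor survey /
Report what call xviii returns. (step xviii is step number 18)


·→ kalendar roll(n='240')
·← 2191-08-02
·→ arbor inscribe(p='/stico_et', c='flogrim')
·← created
·→ arbor inscribe(p='/diho', c='noha_ap')
·← created
·→ arbor crv(p='/cuz')
·← ok
·→ arbor inscribe(p='/cuz/dretis', c='vur')
·← created
·→ arbor erase(p='/cuz')
·← ToolError: not empty
·→ arbor inscribe(p='/vopre', c='flusep')
·← created
·→ kalendar roll(n='4')
·← 2191-08-06
·→ arbor inscribe(p='/stico_et', c='presmocu')
·← overwrote
·→ arbor crv(p='/trecaze')
·← ok
·→ arbor survey(p='/cuz')
·← [dretis]
·→ arbor inscribe(p='/cuz/sola_ot', c='juniwal')
·← created
·→ arbor recite(p='/stico_et')
·← presmocu
·→ arbor recite(p='/cuz/sola_ot')
·← juniwal
·→ arbor survey(p='/trecaze')
·← []
·→ sums raiseby(x='22')
·← 22
·→ kalendar dayname()
·← Saturday
·→ arbor survey(p='/')
·← [cuz/, diho, stico_et, trecaze/, vopre]

Answer: [cuz/, diho, stico_et, trecaze/, vopre]


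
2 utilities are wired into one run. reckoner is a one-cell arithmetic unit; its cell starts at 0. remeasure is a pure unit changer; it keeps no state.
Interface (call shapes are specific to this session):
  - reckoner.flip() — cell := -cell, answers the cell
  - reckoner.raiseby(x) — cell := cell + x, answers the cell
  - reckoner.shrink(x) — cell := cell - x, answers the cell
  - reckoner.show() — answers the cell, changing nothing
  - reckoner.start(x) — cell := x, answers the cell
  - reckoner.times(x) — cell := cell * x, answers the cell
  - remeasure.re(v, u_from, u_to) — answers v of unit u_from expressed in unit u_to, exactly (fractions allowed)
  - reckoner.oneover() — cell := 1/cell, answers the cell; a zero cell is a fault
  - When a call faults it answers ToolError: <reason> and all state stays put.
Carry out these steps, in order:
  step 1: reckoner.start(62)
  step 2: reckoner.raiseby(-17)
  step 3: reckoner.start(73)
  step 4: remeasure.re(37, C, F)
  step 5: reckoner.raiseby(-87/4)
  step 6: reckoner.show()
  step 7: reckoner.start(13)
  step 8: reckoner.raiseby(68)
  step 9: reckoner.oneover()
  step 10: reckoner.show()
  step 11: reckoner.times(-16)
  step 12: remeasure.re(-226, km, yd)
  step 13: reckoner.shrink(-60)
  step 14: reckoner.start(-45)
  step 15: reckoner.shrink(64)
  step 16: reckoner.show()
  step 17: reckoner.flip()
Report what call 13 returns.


>>> reckoner.start x=62
:: 62
>>> reckoner.raiseby x=-17
:: 45
>>> reckoner.start x=73
:: 73
>>> remeasure.re v=37 u_from=C u_to=F
:: 493/5
>>> reckoner.raiseby x=-87/4
:: 205/4
>>> reckoner.show
:: 205/4
>>> reckoner.start x=13
:: 13
>>> reckoner.raiseby x=68
:: 81
>>> reckoner.oneover
:: 1/81
>>> reckoner.show
:: 1/81
>>> reckoner.times x=-16
:: -16/81
>>> remeasure.re v=-226 u_from=km u_to=yd
:: -282500000/1143
>>> reckoner.shrink x=-60
:: 4844/81
>>> reckoner.start x=-45
:: -45
>>> reckoner.shrink x=64
:: -109
>>> reckoner.show
:: -109
>>> reckoner.flip
:: 109

Answer: 4844/81


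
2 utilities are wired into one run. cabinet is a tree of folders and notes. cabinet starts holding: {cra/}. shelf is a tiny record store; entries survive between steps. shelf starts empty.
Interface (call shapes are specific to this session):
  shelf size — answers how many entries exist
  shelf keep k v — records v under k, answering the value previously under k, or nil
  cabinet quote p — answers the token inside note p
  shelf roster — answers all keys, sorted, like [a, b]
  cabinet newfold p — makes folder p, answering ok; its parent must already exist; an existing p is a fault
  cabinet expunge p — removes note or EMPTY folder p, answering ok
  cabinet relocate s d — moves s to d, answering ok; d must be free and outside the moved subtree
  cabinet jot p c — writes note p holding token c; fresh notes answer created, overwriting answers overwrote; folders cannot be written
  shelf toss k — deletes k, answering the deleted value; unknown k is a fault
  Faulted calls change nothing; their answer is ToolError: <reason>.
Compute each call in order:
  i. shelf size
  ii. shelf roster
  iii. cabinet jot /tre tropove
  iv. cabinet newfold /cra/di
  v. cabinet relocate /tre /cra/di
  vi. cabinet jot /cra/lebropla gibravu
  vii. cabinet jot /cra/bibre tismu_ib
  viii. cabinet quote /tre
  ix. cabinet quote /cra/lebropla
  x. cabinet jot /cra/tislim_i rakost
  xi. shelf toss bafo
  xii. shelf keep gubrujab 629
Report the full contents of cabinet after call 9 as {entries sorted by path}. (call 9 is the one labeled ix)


==> shelf size()
<== 0
==> shelf roster()
<== []
==> cabinet jot(p='/tre', c='tropove')
<== created
==> cabinet newfold(p='/cra/di')
<== ok
==> cabinet relocate(s='/tre', d='/cra/di')
<== ToolError: exists
==> cabinet jot(p='/cra/lebropla', c='gibravu')
<== created
==> cabinet jot(p='/cra/bibre', c='tismu_ib')
<== created
==> cabinet quote(p='/tre')
<== tropove
==> cabinet quote(p='/cra/lebropla')
<== gibravu
==> cabinet jot(p='/cra/tislim_i', c='rakost')
<== created
==> shelf toss(k='bafo')
<== ToolError: no such key bafo
==> shelf keep(k='gubrujab', v='629')
<== nil

Answer: {cra/, cra/bibre=tismu_ib, cra/di/, cra/lebropla=gibravu, tre=tropove}


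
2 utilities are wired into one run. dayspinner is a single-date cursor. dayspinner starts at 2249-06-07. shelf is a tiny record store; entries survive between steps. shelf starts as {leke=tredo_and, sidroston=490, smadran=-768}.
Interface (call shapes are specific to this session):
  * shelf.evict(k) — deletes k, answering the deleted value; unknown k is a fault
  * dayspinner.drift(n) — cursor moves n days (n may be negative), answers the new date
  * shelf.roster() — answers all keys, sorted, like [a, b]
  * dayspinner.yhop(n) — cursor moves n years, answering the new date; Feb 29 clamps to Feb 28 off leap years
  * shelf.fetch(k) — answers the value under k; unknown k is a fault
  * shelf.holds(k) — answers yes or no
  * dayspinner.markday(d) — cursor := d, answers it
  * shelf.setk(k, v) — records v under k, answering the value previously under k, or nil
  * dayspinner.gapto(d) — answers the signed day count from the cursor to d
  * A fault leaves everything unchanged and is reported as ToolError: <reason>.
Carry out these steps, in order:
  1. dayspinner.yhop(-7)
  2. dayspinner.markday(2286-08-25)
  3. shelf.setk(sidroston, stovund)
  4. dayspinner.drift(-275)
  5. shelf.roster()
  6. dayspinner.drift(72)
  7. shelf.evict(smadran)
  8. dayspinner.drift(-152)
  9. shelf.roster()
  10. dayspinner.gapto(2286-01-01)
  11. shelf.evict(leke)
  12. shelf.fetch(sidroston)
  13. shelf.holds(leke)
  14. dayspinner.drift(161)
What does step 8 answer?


Answer: 2285-09-04

Derivation:
Then yhop on n='-7', and see 2242-06-07.
I invoke markday on d='2286-08-25', and see 2286-08-25.
I use setk on k='sidroston', v='stovund', and get 490.
Calling drift on n='-275', and observe 2285-11-23.
Invoking roster, and see [leke, sidroston, smadran].
I call drift on n='72', giving 2286-02-03.
Now I run evict on k='smadran', yielding -768.
I call drift on n='-152', and see 2285-09-04.
Now I run roster, → [leke, sidroston].
Then gapto on d='2286-01-01': 119.
Calling evict on k='leke', and get tredo_and.
Then fetch on k='sidroston', and observe stovund.
I call holds on k='leke', giving no.
Using drift on n='161', giving 2286-02-12.


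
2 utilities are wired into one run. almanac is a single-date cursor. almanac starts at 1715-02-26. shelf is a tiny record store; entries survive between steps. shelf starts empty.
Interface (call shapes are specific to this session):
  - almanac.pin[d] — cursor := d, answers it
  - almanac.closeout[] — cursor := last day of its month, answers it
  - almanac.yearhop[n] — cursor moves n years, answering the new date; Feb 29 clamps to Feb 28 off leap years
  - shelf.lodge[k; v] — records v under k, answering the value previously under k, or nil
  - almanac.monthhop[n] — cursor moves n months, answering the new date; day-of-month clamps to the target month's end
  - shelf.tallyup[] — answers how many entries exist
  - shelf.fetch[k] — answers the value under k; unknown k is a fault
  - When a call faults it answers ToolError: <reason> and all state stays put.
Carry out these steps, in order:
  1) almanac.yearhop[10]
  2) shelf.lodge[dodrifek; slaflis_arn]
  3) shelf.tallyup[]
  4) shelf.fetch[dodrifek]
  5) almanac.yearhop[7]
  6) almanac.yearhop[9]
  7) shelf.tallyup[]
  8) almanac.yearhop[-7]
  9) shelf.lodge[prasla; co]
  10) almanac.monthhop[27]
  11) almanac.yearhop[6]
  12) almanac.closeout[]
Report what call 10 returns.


Answer: 1736-05-26

Derivation:
# 1. yearhop(n: 10) => 1725-02-26
# 2. lodge(k: dodrifek, v: slaflis_arn) => nil
# 3. tallyup() => 1
# 4. fetch(k: dodrifek) => slaflis_arn
# 5. yearhop(n: 7) => 1732-02-26
# 6. yearhop(n: 9) => 1741-02-26
# 7. tallyup() => 1
# 8. yearhop(n: -7) => 1734-02-26
# 9. lodge(k: prasla, v: co) => nil
# 10. monthhop(n: 27) => 1736-05-26
# 11. yearhop(n: 6) => 1742-05-26
# 12. closeout() => 1742-05-31


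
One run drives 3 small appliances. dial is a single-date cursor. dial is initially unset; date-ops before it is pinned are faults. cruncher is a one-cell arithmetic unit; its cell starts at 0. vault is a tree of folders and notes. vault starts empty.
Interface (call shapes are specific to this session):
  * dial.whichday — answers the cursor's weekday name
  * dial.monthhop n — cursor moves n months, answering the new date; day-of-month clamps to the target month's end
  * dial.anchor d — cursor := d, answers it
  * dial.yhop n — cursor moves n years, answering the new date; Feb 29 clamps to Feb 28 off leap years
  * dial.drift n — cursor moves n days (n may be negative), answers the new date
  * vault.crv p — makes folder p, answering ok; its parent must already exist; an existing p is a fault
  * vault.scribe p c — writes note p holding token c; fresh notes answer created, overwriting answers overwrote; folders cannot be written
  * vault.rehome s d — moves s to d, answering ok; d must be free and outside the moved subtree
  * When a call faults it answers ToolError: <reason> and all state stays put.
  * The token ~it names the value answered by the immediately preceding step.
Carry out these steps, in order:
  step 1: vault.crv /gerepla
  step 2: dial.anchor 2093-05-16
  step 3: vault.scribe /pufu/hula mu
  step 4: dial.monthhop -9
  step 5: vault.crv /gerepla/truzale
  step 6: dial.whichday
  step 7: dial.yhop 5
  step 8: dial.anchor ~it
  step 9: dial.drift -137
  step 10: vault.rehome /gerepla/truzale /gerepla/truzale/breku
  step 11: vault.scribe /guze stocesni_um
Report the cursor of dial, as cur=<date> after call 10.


Step: crv[p: /gerepla]
Result: ok
Step: anchor[d: 2093-05-16]
Result: 2093-05-16
Step: scribe[p: /pufu/hula; c: mu]
Result: ToolError: no parent
Step: monthhop[n: -9]
Result: 2092-08-16
Step: crv[p: /gerepla/truzale]
Result: ok
Step: whichday[]
Result: Saturday
Step: yhop[n: 5]
Result: 2097-08-16
Step: anchor[d: ~it]
Result: 2097-08-16
Step: drift[n: -137]
Result: 2097-04-01
Step: rehome[s: /gerepla/truzale; d: /gerepla/truzale/breku]
Result: ToolError: into itself
Step: scribe[p: /guze; c: stocesni_um]
Result: created

Answer: cur=2097-04-01


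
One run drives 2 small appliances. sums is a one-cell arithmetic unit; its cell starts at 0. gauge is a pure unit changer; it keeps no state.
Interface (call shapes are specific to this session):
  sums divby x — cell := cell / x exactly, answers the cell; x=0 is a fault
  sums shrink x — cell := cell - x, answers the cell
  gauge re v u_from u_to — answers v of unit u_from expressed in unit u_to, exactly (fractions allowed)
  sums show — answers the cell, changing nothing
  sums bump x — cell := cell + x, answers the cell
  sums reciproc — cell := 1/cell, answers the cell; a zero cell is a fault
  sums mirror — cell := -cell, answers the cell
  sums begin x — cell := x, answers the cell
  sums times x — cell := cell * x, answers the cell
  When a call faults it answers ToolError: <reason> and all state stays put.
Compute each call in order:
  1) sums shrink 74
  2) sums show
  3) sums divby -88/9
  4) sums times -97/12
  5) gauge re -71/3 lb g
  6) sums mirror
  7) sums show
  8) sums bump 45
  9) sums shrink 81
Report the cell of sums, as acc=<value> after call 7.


Answer: acc=10767/176

Derivation:
==> sums shrink(x: 74)
<== -74
==> sums show()
<== -74
==> sums divby(x: -88/9)
<== 333/44
==> sums times(x: -97/12)
<== -10767/176
==> gauge re(v: -71/3, u_from: lb, u_to: g)
<== -3220505827/300000
==> sums mirror()
<== 10767/176
==> sums show()
<== 10767/176
==> sums bump(x: 45)
<== 18687/176
==> sums shrink(x: 81)
<== 4431/176


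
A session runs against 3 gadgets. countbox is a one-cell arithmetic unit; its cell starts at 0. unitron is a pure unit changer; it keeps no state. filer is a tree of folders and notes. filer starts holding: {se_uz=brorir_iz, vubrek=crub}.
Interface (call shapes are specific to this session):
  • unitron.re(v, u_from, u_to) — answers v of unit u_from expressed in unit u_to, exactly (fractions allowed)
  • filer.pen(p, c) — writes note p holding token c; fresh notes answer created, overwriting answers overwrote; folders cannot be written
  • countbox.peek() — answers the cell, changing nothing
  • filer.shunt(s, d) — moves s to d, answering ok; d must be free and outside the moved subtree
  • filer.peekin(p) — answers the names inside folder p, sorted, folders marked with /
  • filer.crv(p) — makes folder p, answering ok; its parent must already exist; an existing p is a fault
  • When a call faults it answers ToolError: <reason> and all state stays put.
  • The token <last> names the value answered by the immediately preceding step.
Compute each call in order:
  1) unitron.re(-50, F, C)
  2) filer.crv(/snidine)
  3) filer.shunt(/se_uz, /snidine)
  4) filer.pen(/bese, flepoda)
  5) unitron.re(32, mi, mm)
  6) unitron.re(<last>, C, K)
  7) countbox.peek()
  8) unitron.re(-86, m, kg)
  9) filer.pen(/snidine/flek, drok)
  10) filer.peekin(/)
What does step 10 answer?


Answer: [bese, se_uz, snidine/, vubrek]

Derivation:
> unitron.re -50 F C
= -410/9
> filer.crv /snidine
= ok
> filer.shunt /se_uz /snidine
= ToolError: exists
> filer.pen /bese flepoda
= created
> unitron.re 32 mi mm
= 51499008
> unitron.re <last> C K
= 1029985623/20
> countbox.peek
= 0
> unitron.re -86 m kg
= ToolError: incompatible units
> filer.pen /snidine/flek drok
= created
> filer.peekin /
= [bese, se_uz, snidine/, vubrek]


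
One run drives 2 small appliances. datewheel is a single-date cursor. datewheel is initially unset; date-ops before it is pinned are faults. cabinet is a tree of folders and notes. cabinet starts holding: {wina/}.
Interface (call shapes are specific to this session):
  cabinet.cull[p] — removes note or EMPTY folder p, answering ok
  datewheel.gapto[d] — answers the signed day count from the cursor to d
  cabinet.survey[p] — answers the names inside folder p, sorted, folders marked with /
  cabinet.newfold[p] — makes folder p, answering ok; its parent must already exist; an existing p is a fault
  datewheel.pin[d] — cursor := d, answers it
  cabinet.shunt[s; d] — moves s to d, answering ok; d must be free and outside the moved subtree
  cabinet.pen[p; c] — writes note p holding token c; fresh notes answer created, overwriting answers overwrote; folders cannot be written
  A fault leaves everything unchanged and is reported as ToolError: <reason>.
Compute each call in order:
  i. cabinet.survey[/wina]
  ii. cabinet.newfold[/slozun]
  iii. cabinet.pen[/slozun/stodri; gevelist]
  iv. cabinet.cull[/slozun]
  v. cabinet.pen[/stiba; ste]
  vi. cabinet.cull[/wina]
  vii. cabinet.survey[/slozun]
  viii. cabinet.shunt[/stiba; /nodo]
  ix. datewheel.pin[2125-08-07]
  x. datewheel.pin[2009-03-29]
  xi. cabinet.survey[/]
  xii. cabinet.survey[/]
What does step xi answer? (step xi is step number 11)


Step: survey[/wina]
Result: []
Step: newfold[/slozun]
Result: ok
Step: pen[/slozun/stodri; gevelist]
Result: created
Step: cull[/slozun]
Result: ToolError: not empty
Step: pen[/stiba; ste]
Result: created
Step: cull[/wina]
Result: ok
Step: survey[/slozun]
Result: [stodri]
Step: shunt[/stiba; /nodo]
Result: ok
Step: pin[2125-08-07]
Result: 2125-08-07
Step: pin[2009-03-29]
Result: 2009-03-29
Step: survey[/]
Result: [nodo, slozun/]
Step: survey[/]
Result: [nodo, slozun/]

Answer: [nodo, slozun/]


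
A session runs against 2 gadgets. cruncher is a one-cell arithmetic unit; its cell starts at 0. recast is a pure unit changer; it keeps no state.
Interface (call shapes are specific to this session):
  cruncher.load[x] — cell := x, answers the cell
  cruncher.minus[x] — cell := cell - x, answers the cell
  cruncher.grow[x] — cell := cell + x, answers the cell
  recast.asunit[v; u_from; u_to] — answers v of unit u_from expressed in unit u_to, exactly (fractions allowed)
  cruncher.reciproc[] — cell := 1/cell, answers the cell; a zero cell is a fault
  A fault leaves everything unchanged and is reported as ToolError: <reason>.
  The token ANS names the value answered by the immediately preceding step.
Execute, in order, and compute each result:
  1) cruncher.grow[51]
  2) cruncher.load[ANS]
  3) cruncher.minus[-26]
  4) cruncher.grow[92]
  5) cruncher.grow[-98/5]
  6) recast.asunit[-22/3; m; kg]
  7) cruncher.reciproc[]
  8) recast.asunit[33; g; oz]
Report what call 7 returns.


Answer: 5/747

Derivation:
>> grow(x='51')
<< 51
>> load(x='ANS')
<< 51
>> minus(x='-26')
<< 77
>> grow(x='92')
<< 169
>> grow(x='-98/5')
<< 747/5
>> asunit(v='-22/3', u_from='m', u_to='kg')
<< ToolError: incompatible units
>> reciproc()
<< 5/747
>> asunit(v='33', u_from='g', u_to='oz')
<< 4800000/4123567


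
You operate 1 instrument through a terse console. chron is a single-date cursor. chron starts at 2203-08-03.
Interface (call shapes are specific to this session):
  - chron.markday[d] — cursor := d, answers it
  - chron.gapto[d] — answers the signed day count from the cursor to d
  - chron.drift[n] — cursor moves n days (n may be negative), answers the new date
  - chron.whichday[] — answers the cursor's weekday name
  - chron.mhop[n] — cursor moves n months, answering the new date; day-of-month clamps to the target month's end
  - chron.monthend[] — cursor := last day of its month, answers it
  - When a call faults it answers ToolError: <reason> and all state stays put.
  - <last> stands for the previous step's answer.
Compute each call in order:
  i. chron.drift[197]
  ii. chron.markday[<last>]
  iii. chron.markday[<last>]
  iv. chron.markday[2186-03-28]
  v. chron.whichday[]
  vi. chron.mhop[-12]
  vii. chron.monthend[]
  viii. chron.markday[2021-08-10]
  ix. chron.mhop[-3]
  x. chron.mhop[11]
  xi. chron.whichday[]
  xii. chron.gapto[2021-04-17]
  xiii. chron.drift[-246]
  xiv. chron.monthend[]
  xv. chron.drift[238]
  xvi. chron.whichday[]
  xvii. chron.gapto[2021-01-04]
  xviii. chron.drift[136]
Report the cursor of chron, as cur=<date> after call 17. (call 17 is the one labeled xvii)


→ chron.drift(n→197)
← 2204-02-16
→ chron.markday(d→<last>)
← 2204-02-16
→ chron.markday(d→<last>)
← 2204-02-16
→ chron.markday(d→2186-03-28)
← 2186-03-28
→ chron.whichday()
← Tuesday
→ chron.mhop(n→-12)
← 2185-03-28
→ chron.monthend()
← 2185-03-31
→ chron.markday(d→2021-08-10)
← 2021-08-10
→ chron.mhop(n→-3)
← 2021-05-10
→ chron.mhop(n→11)
← 2022-04-10
→ chron.whichday()
← Sunday
→ chron.gapto(d→2021-04-17)
← -358
→ chron.drift(n→-246)
← 2021-08-07
→ chron.monthend()
← 2021-08-31
→ chron.drift(n→238)
← 2022-04-26
→ chron.whichday()
← Tuesday
→ chron.gapto(d→2021-01-04)
← -477
→ chron.drift(n→136)
← 2022-09-09

Answer: cur=2022-04-26


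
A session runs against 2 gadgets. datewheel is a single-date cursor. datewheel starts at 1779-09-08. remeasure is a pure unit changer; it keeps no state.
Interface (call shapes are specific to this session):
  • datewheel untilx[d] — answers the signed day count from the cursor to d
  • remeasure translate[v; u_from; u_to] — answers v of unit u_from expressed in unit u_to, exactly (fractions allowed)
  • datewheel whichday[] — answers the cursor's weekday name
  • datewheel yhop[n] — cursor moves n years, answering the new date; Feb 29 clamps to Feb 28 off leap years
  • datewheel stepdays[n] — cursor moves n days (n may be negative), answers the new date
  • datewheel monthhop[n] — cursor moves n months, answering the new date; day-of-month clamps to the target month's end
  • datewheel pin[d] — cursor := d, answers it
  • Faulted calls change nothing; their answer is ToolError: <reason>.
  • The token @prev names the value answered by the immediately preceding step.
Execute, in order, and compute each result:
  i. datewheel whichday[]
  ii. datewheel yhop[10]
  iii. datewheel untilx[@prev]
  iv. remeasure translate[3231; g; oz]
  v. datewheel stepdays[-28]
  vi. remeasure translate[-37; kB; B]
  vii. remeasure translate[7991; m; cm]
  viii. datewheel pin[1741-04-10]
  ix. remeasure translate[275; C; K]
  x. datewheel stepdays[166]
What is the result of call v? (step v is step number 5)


Answer: 1789-08-11

Derivation:
# 1. datewheel whichday() == Wednesday
# 2. datewheel yhop(10) == 1789-09-08
# 3. datewheel untilx(@prev) == 0
# 4. remeasure translate(3231, g, oz) == 5169600000/45359237
# 5. datewheel stepdays(-28) == 1789-08-11
# 6. remeasure translate(-37, kB, B) == -37000
# 7. remeasure translate(7991, m, cm) == 799100
# 8. datewheel pin(1741-04-10) == 1741-04-10
# 9. remeasure translate(275, C, K) == 10963/20
# 10. datewheel stepdays(166) == 1741-09-23


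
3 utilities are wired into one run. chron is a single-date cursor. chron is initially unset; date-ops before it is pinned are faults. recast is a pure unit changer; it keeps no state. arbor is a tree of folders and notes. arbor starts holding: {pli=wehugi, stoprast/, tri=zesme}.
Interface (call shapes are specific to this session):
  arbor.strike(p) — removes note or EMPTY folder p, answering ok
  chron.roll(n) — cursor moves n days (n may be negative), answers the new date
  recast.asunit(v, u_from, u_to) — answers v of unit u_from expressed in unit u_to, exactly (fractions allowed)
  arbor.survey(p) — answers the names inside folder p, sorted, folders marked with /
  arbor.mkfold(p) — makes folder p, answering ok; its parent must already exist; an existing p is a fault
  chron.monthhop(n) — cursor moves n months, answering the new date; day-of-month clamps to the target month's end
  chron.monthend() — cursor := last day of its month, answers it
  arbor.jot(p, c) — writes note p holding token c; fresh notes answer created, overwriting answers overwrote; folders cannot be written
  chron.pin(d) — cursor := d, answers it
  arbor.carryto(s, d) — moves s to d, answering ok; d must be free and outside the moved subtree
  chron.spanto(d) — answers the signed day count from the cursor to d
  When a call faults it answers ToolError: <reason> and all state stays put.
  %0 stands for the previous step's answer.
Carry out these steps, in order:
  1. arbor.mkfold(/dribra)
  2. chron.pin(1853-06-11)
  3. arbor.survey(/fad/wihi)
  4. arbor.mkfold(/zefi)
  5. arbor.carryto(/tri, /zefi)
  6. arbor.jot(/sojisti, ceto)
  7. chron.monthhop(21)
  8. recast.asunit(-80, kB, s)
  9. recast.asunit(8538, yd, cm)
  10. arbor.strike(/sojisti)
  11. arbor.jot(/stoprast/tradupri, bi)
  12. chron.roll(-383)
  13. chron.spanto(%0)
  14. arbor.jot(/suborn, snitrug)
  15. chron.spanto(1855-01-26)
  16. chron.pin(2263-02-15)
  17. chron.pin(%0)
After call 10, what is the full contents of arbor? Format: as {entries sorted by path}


Answer: {dribra/, pli=wehugi, stoprast/, tri=zesme, zefi/}

Derivation:
CALL mkfold[/dribra]
RET  ok
CALL pin[1853-06-11]
RET  1853-06-11
CALL survey[/fad/wihi]
RET  ToolError: not found
CALL mkfold[/zefi]
RET  ok
CALL carryto[/tri; /zefi]
RET  ToolError: exists
CALL jot[/sojisti; ceto]
RET  created
CALL monthhop[21]
RET  1855-03-11
CALL asunit[-80; kB; s]
RET  ToolError: incompatible units
CALL asunit[8538; yd; cm]
RET  19517868/25
CALL strike[/sojisti]
RET  ok
CALL jot[/stoprast/tradupri; bi]
RET  created
CALL roll[-383]
RET  1854-02-21
CALL spanto[%0]
RET  0
CALL jot[/suborn; snitrug]
RET  created
CALL spanto[1855-01-26]
RET  339
CALL pin[2263-02-15]
RET  2263-02-15
CALL pin[%0]
RET  2263-02-15


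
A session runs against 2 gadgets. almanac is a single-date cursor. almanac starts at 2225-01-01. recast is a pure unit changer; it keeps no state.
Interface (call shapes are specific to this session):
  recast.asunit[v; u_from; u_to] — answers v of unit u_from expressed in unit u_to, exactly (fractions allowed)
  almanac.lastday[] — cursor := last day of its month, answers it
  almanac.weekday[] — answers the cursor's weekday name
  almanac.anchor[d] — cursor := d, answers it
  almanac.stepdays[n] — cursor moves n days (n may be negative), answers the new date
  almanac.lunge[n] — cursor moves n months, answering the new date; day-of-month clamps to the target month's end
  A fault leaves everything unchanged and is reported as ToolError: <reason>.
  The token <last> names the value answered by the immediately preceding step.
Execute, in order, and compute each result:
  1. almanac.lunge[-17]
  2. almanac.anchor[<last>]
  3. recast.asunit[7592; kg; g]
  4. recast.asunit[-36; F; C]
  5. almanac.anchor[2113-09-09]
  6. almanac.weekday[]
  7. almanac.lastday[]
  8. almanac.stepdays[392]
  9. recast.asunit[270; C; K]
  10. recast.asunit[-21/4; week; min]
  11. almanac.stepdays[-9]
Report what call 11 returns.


>> almanac.lunge(n→-17)
<< 2223-08-01
>> almanac.anchor(d→<last>)
<< 2223-08-01
>> recast.asunit(v→7592, u_from→kg, u_to→g)
<< 7592000
>> recast.asunit(v→-36, u_from→F, u_to→C)
<< -340/9
>> almanac.anchor(d→2113-09-09)
<< 2113-09-09
>> almanac.weekday()
<< Saturday
>> almanac.lastday()
<< 2113-09-30
>> almanac.stepdays(n→392)
<< 2114-10-27
>> recast.asunit(v→270, u_from→C, u_to→K)
<< 10863/20
>> recast.asunit(v→-21/4, u_from→week, u_to→min)
<< -52920
>> almanac.stepdays(n→-9)
<< 2114-10-18

Answer: 2114-10-18


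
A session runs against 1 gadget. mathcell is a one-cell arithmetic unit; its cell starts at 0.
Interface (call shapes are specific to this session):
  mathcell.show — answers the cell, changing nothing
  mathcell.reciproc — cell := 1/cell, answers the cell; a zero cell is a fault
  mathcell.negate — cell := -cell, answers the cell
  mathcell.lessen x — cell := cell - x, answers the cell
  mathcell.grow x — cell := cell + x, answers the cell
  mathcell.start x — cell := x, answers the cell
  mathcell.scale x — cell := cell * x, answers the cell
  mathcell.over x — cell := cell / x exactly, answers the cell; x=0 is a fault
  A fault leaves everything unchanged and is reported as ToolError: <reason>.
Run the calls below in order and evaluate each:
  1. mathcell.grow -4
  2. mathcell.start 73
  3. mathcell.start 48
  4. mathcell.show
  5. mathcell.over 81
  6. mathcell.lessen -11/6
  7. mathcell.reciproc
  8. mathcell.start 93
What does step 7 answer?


Answer: 54/131

Derivation:
[in] grow x='-4'
:: -4
[in] start x='73'
:: 73
[in] start x='48'
:: 48
[in] show
:: 48
[in] over x='81'
:: 16/27
[in] lessen x='-11/6'
:: 131/54
[in] reciproc
:: 54/131
[in] start x='93'
:: 93


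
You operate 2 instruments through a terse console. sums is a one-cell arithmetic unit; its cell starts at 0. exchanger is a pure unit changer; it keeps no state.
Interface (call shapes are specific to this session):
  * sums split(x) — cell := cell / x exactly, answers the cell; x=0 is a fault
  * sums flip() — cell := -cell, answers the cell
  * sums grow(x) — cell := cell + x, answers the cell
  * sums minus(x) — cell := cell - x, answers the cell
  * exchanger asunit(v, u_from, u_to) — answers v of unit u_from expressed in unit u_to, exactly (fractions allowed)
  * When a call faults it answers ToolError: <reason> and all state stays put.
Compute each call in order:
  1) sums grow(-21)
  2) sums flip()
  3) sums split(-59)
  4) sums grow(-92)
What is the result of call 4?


Answer: -5449/59

Derivation:
-> sums grow(x='-21')
<- -21
-> sums flip()
<- 21
-> sums split(x='-59')
<- -21/59
-> sums grow(x='-92')
<- -5449/59
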